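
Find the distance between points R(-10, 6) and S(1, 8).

d = sqrt((11)^2 + (2)^2) = sqrt(125) = 5*sqrt(5)

5*sqrt(5)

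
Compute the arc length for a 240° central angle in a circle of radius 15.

The full circumference is 2πr = 2π(15) = 30*pi.
The arc spans 240° out of 360°, which is a fraction of 2/3.
Arc length = 30*pi × 2/3 = 20*pi.

20*pi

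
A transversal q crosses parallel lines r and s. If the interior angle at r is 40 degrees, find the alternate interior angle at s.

Alternate interior angles formed by parallel lines and a transversal are equal.
The given angle is 40 degrees.
The alternate interior angle = 40 degrees.

40 degrees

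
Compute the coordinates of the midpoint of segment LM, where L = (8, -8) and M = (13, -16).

The midpoint is the average of the coordinates:
x: (8 + 13)/2 = 21/2
y: (-8 + -16)/2 = -12
Midpoint = (21/2, -12)

(21/2, -12)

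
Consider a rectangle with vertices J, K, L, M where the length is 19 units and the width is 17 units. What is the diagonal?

A rectangle's diagonal splits it into two right triangles, with the diagonal as the hypotenuse.
By the Pythagorean theorem, d^2 = 19^2 + 17^2 = 650.
Therefore d = sqrt(650) = 5*sqrt(26).

5*sqrt(26)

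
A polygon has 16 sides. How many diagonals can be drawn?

Each of the 16 vertices connects to 13 non-adjacent vertices via diagonals.
Total connections = 16 × 13 = 208, but each diagonal is counted twice.
Number of diagonals = 208 / 2 = 104.

104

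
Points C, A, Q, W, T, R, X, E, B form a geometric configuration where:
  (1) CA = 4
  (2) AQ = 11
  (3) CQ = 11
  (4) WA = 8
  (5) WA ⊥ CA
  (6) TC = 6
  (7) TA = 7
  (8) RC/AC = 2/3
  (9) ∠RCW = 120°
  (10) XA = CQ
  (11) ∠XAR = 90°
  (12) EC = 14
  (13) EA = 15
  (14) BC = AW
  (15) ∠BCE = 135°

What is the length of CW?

Step 1: By the law of cosines on triangle CAW: CW² = 4² + 8² − 2·4·8·cos(90°) = 80, so CW = 4·√5.

Therefore, the length of CW = 4·√5.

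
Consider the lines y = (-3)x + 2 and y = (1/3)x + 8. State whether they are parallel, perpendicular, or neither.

Slope of line 1: m1 = -3
Slope of line 2: m2 = 1/3
m1 * m2 = -1, so perpendicular.

Perpendicular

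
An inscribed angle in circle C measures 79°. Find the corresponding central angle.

The inscribed angle theorem states that a central angle is always twice any inscribed angle that subtends the same arc.
Since the inscribed angle is 79°, the central angle = 2 × 79° = 158°.

158°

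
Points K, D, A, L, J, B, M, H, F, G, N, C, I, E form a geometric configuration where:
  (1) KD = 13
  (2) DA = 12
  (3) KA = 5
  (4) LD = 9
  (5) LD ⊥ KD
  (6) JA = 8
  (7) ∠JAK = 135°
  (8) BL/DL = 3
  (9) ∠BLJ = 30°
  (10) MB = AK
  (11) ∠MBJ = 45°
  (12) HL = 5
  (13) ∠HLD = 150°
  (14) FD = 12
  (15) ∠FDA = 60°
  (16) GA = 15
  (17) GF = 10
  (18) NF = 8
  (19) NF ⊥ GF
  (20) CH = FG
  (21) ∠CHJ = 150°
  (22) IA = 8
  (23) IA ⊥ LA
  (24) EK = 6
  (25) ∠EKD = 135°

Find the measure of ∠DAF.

Step 1: By the law of cosines on triangle ADF: AF² = 12² + 12² − 2·12·12·cos(60°) = 144, so AF = 12.
Step 2: By the inverse law of cosines on triangle DAF: cos(∠DAF) = (12² + 12² − 12²) / (2·12·12) = 144/288 = 0.5, so ∠DAF = 60°.

Therefore, the measure of angle ∠DAF = 60°.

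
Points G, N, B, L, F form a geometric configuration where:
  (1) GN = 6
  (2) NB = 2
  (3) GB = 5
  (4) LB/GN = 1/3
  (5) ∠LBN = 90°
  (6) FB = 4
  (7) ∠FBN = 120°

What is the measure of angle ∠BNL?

From the given relations: LB = 1/3·GN = 1/3·6 = 2.
Step 1: By the law of cosines on triangle NBL: NL² = 2² + 2² − 2·2·2·cos(90°) = 8, so NL = 2·√2.
Step 2: By the inverse law of cosines on triangle BNL: cos(∠BNL) = (2² + (2·√2)² − 2²) / (2·2·2·√2) = 8/11.31 = 0.7071, so ∠BNL = 45°.

Therefore, the measure of angle ∠BNL = 45°.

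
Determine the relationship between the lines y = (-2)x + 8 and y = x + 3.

Slope of line 1: m1 = -2
Slope of line 2: m2 = 1
m1 != m2 and m1*m2 = -2 != -1. Neither.

Neither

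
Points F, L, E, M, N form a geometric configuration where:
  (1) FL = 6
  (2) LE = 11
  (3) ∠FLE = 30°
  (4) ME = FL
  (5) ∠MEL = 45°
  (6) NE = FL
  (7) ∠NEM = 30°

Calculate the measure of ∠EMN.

From the given relations: ME = FL = 6; NE = FL = 6.
Step 1: By the law of cosines on triangle MEN: MN² = 6² + 6² − 2·6·6·cos(30°) = 9.65, so MN ≈ 3.11.
Step 2: By the inverse law of cosines on triangle EMN: cos(∠EMN) = (6² + 3.11² − 6²) / (2·6·3.11) = 9.65/37.27 = 0.2588, so ∠EMN = 75°.

Therefore, the measure of angle ∠EMN = 75°.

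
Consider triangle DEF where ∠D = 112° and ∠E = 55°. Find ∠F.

angle F = 180 - 112 - 55 = 13 degrees.

13 degrees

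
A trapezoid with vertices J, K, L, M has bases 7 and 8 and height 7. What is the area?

Area = (7 + 8) * 7 / 2 = 105 / 2 = 105/2

105/2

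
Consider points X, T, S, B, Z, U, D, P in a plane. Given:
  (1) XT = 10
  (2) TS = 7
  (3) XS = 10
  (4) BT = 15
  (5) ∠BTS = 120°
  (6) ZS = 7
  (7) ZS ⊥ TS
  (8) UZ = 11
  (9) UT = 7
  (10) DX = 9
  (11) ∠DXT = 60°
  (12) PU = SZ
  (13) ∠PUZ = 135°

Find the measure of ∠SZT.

Step 1: By the law of cosines on triangle ZST: ZT² = 7² + 7² − 2·7·7·cos(90°) = 98, so ZT = 7·√2.
Step 2: By the inverse law of cosines on triangle SZT: cos(∠SZT) = (7² + (7·√2)² − 7²) / (2·7·7·√2) = 98/138.59 = 0.7071, so ∠SZT = 45°.

Therefore, the measure of angle ∠SZT = 45°.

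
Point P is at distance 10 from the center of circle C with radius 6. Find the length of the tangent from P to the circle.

Let T be the point of tangency. Then CT ⊥ PT (radius ⊥ tangent).
In right triangle CTP: CP² = CT² + PT²
10² = 6² + PT²
PT² = 64, PT = 8

8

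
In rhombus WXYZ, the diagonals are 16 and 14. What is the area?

Area of a rhombus = (d1 * d2) / 2
Area = (16 * 14) / 2
Area = 224 / 2
Area = 112

112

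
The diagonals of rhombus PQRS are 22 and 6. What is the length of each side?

The diagonals of a rhombus bisect each other at right angles.
Half-diagonals: 22/2 = 11 and 6/2 = 3
side = sqrt(11^2 + 3^2)
side = sqrt(121 + 9)
side = sqrt(130)

sqrt(130)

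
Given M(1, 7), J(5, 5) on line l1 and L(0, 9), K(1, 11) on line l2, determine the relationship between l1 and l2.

Slope of line 1: m1 = (5 - 7)/(5 - 1) = -2/4 = -1/2
Slope of line 2: m2 = (11 - 9)/(1 - 0) = 2/1 = 2
m1 * m2 = (-1/2) * (2) = -1 = -1, so the lines are perpendicular.

Perpendicular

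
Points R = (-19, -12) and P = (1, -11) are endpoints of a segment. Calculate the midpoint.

The midpoint is the average of the coordinates:
x: (-19 + 1)/2 = -9
y: (-12 + -11)/2 = -23/2
Midpoint = (-9, -23/2)

(-9, -23/2)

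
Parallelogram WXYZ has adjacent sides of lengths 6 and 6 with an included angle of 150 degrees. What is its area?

Area = a * b * sin(theta)
Area = 6 * 6 * sin(150 degrees)
Area = 36 * 1/2
Area = 18

18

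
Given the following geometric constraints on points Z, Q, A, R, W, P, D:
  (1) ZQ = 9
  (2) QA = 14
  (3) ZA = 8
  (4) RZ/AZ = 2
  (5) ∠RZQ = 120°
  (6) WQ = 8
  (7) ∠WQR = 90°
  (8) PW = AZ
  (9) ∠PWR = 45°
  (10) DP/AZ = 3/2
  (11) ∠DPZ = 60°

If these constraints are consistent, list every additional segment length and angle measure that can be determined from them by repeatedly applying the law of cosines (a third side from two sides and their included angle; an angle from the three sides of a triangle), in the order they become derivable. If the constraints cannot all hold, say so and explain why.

The constraints are consistent. Derivable facts, in order:
After 1 step:
- QR ≈ 21.93
- ∠AQZ = 32.3°
- ∠AZQ = 110.74°
- ∠QAZ = 36.96°
After 2 steps:
- RW ≈ 23.35
- ∠QRZ = 20.82°
- ∠RQZ = 39.18°
After 3 steps:
- RP ≈ 18.57
- ∠QRW = 20.04°
- ∠QWR = 69.96°
After 4 steps:
- ∠PRW = 17.73°
- ∠RPW = 117.27°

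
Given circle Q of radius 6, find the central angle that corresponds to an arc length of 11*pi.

Arc length L = 2πr × θ/360, so θ = 360L / (2πr).
θ = 360 × 11*pi / (2π × 6)
θ = 330°
θ = 330°

330°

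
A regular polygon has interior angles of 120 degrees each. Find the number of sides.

Exterior angle = 180 - 120 = 60. n = 360 / 60 = 6.

6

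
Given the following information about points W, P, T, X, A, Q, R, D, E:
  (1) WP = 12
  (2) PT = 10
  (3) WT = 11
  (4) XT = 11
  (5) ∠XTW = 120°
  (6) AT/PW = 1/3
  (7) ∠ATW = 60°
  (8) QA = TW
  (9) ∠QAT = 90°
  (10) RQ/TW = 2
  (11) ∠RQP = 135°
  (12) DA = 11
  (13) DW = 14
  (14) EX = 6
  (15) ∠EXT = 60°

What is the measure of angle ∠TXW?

Step 1: By the law of cosines on triangle XTW: XW² = 11² + 11² − 2·11·11·cos(120°) = 363, so XW = 11·√3.
Step 2: By the inverse law of cosines on triangle TXW: cos(∠TXW) = (11² + (11·√3)² − 11²) / (2·11·11·√3) = 363/419.16 = 0.866, so ∠TXW = 30°.

Therefore, the measure of angle ∠TXW = 30°.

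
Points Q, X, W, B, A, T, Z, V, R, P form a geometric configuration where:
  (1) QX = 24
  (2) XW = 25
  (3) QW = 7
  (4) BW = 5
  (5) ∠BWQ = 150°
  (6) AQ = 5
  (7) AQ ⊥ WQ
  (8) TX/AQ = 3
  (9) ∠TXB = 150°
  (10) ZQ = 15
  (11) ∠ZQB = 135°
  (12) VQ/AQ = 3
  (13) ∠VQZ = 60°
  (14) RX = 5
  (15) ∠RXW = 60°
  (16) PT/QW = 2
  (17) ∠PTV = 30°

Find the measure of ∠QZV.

From the given relations: VQ = 3·AQ = 3·5 = 15.
Step 1: By the law of cosines on triangle ZQV: ZV² = 15² + 15² − 2·15·15·cos(60°) = 225, so ZV = 15.
Step 2: By the inverse law of cosines on triangle QZV: cos(∠QZV) = (15² + 15² − 15²) / (2·15·15) = 225/450 = 0.5, so ∠QZV = 60°.

Therefore, the measure of angle ∠QZV = 60°.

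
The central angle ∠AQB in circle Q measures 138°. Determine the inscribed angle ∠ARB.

Inscribed angle = 138° / 2 = 69° (inscribed angle theorem).

69°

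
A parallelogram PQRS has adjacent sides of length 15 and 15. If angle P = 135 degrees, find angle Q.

Consecutive angles are supplementary: angle Q = 180 - 135 = 45 degrees.

45 degrees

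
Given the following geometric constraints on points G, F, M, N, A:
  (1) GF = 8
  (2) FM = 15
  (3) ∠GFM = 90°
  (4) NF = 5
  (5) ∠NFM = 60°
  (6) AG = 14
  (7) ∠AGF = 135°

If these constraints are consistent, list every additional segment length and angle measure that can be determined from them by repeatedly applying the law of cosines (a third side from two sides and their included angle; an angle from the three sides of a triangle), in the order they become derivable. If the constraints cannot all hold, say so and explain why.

The constraints are consistent. Derivable facts, in order:
After 1 step:
- FA ≈ 20.45
- GM = 17
- MN = 5·√7
After 2 steps:
- ∠AFG = 28.95°
- ∠FAG = 16.05°
- ∠FGM = 61.93°
- ∠FMG = 28.07°
- ∠FMN = 19.11°
- ∠FNM = 100.89°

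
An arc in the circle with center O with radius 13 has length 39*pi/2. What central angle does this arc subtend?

Arc length L = 2πr × θ/360, so θ = 360L / (2πr).
θ = 360 × 39*pi/2 / (2π × 13)
θ = 270°
θ = 270°

270°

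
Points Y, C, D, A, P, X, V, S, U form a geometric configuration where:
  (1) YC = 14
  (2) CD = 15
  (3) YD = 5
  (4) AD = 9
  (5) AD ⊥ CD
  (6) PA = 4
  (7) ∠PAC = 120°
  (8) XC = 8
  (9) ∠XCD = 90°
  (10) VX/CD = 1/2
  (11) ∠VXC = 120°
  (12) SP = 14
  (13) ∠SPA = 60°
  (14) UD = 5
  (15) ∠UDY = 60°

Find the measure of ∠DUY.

Step 1: By the law of cosines on triangle UDY: UY² = 5² + 5² − 2·5·5·cos(60°) = 25, so UY = 5.
Step 2: By the inverse law of cosines on triangle DUY: cos(∠DUY) = (5² + 5² − 5²) / (2·5·5) = 25/50 = 0.5, so ∠DUY = 60°.

Therefore, the measure of angle ∠DUY = 60°.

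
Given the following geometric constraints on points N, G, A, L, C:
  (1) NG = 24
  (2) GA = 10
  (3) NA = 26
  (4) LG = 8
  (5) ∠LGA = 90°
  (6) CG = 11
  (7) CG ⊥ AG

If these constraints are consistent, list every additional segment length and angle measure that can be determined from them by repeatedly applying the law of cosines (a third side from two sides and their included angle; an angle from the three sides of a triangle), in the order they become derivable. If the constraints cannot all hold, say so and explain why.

The constraints are consistent. Derivable facts, in order:
After 1 step:
- AC ≈ 14.87
- AL = 2·√41
- ∠AGN = 90°
- ∠ANG = 22.62°
- ∠GAN = 67.38°
After 2 steps:
- ∠ACG = 42.27°
- ∠ALG = 51.34°
- ∠CAG = 47.73°
- ∠GAL = 38.66°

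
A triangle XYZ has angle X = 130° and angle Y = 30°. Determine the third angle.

Let angle Z = x. Then 130 + 30 + x = 180.
x = 180 - 160 = 20 degrees.

20 degrees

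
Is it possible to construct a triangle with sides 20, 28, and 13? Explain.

Yes.
The triangle inequality requires that the sum of any two sides exceeds the third.
Here 13 + 20 = 33 > 28, so the condition is met.

Yes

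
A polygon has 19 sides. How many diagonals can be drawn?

Each of the 19 vertices connects to 16 non-adjacent vertices via diagonals.
Total connections = 19 × 16 = 304, but each diagonal is counted twice.
Number of diagonals = 304 / 2 = 152.

152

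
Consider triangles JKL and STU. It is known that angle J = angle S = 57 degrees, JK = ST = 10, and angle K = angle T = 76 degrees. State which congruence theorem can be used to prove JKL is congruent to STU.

The given information provides:
angle J = angle S = 57 degrees, JK = ST = 10, and angle K = angle T = 76 degrees
This matches the ASA congruence theorem.
Two pairs of corresponding angles and the included side are equal (Angle-Side-Angle).

ASA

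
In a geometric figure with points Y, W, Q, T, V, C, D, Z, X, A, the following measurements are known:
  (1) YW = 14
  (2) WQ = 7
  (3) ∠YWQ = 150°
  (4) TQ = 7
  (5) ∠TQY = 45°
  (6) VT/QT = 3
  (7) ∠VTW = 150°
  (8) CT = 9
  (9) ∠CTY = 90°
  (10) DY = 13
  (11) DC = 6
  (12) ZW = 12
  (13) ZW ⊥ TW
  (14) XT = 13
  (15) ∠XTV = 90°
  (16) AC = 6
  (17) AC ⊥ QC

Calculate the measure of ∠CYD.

Step 1: By the law of cosines on triangle QWY: QY² = 7² + 14² − 2·7·14·cos(150°) = 414.74, so QY ≈ 20.37.
Step 2: By the law of cosines on triangle YQT: YT² = 20.37² + 7² − 2·20.37·7·cos(45°) = 262.14, so YT ≈ 16.19.
Step 3: By the law of cosines on triangle YTC: YC² = 16.19² + 9² − 2·16.19·9·cos(90°) = 343.14, so YC ≈ 18.52.
Step 4: By the inverse law of cosines on triangle CYD: cos(∠CYD) = (18.52² + 13² − 6²) / (2·18.52·13) = 476.14/481.62 = 0.9886, so ∠CYD = 8.66°.

Therefore, the measure of angle ∠CYD = 8.66°.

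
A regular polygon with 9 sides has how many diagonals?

The number of diagonals in an n-gon is n(n - 3)/2.
For n = 9: 9(9 - 3)/2 = 9 × 6 / 2 = 27.

27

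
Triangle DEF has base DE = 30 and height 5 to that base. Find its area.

Area = (1/2)(30)(5) = 75

75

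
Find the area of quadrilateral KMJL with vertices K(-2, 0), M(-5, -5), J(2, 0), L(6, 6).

Shoelace: sum of cross terms = 44, Area = (1/2)|44| = 22

22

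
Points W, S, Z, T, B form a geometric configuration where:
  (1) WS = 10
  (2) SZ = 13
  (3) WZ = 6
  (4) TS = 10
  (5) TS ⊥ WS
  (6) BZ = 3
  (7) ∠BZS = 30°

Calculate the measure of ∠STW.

Step 1: By the law of cosines on triangle TSW: TW² = 10² + 10² − 2·10·10·cos(90°) = 200, so TW = 10·√2.
Step 2: By the inverse law of cosines on triangle STW: cos(∠STW) = (10² + (10·√2)² − 10²) / (2·10·10·√2) = 200/282.84 = 0.7071, so ∠STW = 45°.

Therefore, the measure of angle ∠STW = 45°.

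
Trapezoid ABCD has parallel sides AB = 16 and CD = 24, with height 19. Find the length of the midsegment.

midsegment = (16 + 24) / 2 = 40 / 2 = 20

20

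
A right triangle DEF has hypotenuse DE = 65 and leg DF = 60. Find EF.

EF = sqrt(65^2 - 60^2) = sqrt(625) = 25

25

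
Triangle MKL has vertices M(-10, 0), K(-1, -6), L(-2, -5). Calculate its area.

Shoelace: Area = (1/2)|-10(-6--5) + -1(-5-0) + -2(0--6)| = (1/2)(3) = 3/2

3/2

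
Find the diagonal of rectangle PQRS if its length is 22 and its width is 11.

d = sqrt(22^2 + 11^2) = sqrt(605) = 11*sqrt(5)

11*sqrt(5)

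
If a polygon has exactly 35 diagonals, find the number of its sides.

Using d = n(n - 3)/2, we solve 35 = n(n - 3)/2.
So n(n - 3) = 70.
Testing n = 10: 10 * 7 = 70 = 70. Correct.
The polygon has 10 sides.

10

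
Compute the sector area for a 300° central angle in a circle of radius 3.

Sector area = πr² × θ/360
= π × 3² × 5/6
= π × 9 × 5/6
= 15*pi/2

15*pi/2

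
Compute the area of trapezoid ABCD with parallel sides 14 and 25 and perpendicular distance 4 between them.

Area of a trapezoid = (base1 + base2) * height / 2
Area = (14 + 25) * 4 / 2
Area = 39 * 4 / 2
Area = 156 / 2
Area = 78

78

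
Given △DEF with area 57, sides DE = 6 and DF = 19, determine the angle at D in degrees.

Area = (1/2) * a * b * sin(C)
sin(C) = 2 * Area / (a * b)
sin(C) = 2 * 57 / (6 * 19)
sin(C) = 1
C = arcsin(1) = 90°

90°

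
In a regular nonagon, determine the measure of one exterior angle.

Each exterior angle of a regular n-gon is 360 / n.
For n = 9: 360 / 9 = 40 degrees.

40 degrees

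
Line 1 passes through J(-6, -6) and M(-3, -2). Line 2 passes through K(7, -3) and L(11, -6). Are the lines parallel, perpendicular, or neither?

Slope of line 1: m1 = (-2 - -6)/(-3 - -6) = 4/3 = 4/3
Slope of line 2: m2 = (-6 - -3)/(11 - 7) = -3/4 = -3/4
m1 * m2 = (4/3) * (-3/4) = -1 = -1, so the lines are perpendicular.

Perpendicular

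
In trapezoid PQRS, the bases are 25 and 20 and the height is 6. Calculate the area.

Area of a trapezoid = (base1 + base2) * height / 2
Area = (25 + 20) * 6 / 2
Area = 45 * 6 / 2
Area = 270 / 2
Area = 135

135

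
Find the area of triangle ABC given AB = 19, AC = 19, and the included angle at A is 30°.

Area = (1/2) * AB * AC * sin(A)
Area = (1/2) * 19 * 19 * sin(30°)
Area = (1/2) * 19 * 19 * 1/2
Area = 361/4

361/4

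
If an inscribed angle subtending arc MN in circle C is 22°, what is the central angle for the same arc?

Central angle = 2 × 22° = 44° (inscribed angle theorem).

44°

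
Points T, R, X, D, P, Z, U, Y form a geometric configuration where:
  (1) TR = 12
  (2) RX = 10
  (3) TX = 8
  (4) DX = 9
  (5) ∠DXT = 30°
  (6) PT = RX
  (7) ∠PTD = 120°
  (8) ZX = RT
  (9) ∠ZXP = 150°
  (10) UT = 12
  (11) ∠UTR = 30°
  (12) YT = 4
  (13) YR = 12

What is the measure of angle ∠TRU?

Step 1: By the law of cosines on triangle RTU: RU² = 12² + 12² − 2·12·12·cos(30°) = 38.58, so RU ≈ 6.21.
Step 2: By the inverse law of cosines on triangle TRU: cos(∠TRU) = (12² + 6.21² − 12²) / (2·12·6.21) = 38.58/149.08 = 0.2588, so ∠TRU = 75°.

Therefore, the measure of angle ∠TRU = 75°.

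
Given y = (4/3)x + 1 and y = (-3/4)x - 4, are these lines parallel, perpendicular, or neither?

Slope of line 1: m1 = 4/3
Slope of line 2: m2 = -3/4
m1 * m2 = (4/3) * (-3/4) = -1 = -1, so the lines are perpendicular.

Perpendicular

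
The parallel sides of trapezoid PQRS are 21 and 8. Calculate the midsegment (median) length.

midsegment = (21 + 8) / 2 = 29 / 2 = 29/2

29/2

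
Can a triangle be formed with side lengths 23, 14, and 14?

Yes.
The triangle inequality requires that the sum of any two sides exceeds the third.
Here 14 + 14 = 28 > 23, so the condition is met.

Yes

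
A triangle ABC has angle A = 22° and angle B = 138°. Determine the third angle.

Let angle C = x. Then 22 + 138 + x = 180.
x = 180 - 160 = 20 degrees.

20 degrees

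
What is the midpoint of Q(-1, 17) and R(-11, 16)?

The midpoint is the point halfway along the segment.
Move half the horizontal distance: -1 + (-11 - -1)/2 = -1 + -10/2 = -6
Move half the vertical distance: 17 + (16 - 17)/2 = 17 + -1/2 = 33/2
Midpoint = (-6, 33/2)

(-6, 33/2)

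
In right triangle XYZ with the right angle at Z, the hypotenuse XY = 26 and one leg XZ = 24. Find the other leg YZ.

YZ = sqrt(26^2 - 24^2) = sqrt(100) = 10

10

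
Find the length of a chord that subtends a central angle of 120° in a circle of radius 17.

Chord length = 2r sin(θ/2)
= 2 × 17 × sin(120°/2)
= 2 × 17 × sin(60°)
= 17*sqrt(3)

17*sqrt(3)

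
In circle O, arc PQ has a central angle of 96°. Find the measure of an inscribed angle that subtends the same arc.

Inscribed angle = 96° / 2 = 48° (inscribed angle theorem).

48°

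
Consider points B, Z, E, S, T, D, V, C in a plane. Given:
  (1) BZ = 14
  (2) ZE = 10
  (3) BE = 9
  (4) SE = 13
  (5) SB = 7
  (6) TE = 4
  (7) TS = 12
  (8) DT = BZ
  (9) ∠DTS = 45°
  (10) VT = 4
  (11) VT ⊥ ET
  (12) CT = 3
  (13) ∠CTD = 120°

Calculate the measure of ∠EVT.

Step 1: By the law of cosines on triangle VTE: VE² = 4² + 4² − 2·4·4·cos(90°) = 32, so VE = 4·√2.
Step 2: By the inverse law of cosines on triangle EVT: cos(∠EVT) = ((4·√2)² + 4² − 4²) / (2·4·√2·4) = 32/45.25 = 0.7071, so ∠EVT = 45°.

Therefore, the measure of angle ∠EVT = 45°.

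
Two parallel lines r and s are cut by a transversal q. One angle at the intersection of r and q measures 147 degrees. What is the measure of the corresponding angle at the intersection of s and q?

Corresponding angles are equal: 147 degrees.

147 degrees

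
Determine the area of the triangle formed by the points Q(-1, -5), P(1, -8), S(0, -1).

Shoelace: Area = (1/2)|-1(-8--1) + 1(-1--5) + 0(-5--8)| = (1/2)(11) = 11/2

11/2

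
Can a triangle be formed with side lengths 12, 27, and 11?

The longest side is 27. The other two sides sum to 11 + 12 = 23.
Since 23 ≤ 27, the two shorter sides cannot reach around to close the triangle.

No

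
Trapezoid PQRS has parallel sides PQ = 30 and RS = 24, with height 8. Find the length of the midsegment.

The midsegment (median) of a trapezoid connects the midpoints of the non-parallel sides.
Its length is the average of the two bases: (30 + 24) / 2 = 27.

27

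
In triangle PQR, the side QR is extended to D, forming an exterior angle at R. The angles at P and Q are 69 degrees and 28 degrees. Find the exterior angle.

By the exterior angle theorem, an exterior angle of a triangle equals the sum of the two remote interior angles.
Exterior angle = angle P + angle Q
Exterior angle = 69 + 28 = 97 degrees

97 degrees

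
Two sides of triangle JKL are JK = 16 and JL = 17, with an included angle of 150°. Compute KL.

Law of cosines: KL^2 = 16^2 + 17^2 - 2(16)(17)cos(150°) = 272*sqrt(3) + 545, so KL = sqrt(272*sqrt(3) + 545).

sqrt(272*sqrt(3) + 545)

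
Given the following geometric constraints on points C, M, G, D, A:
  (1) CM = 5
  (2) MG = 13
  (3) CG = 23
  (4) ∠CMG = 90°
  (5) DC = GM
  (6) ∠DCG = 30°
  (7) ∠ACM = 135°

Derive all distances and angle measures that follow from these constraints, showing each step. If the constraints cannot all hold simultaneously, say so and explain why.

These constraints are not satisfiable: by the triangle inequality in triangle MCG, (1) CM = 5 and (2) MG = 13 force CG ≤ 5 + 13 = 18, but (3) says CG = 23. No planar figure meets all of them, so nothing further can be derived.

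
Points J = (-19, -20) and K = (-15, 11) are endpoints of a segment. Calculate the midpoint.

The midpoint is the point halfway along the segment.
Move half the horizontal distance: -19 + (-15 - -19)/2 = -19 + 4/2 = -17
Move half the vertical distance: -20 + (11 - -20)/2 = -20 + 31/2 = -9/2
Midpoint = (-17, -9/2)

(-17, -9/2)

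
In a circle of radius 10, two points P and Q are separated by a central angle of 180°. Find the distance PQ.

Chord length = 2r sin(θ/2)
= 2 × 10 × sin(180°/2)
= 2 × 10 × sin(90°)
= 20

20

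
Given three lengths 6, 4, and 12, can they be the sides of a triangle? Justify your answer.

The longest side is 12. The other two sides sum to 4 + 6 = 10.
Since 10 ≤ 12, the two shorter sides cannot reach around to close the triangle.

No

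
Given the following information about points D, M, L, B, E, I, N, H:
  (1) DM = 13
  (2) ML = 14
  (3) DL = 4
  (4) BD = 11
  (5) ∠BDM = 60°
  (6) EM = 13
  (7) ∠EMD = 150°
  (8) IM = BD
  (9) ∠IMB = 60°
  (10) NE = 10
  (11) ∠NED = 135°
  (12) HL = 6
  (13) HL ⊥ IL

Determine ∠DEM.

Step 1: By the law of cosines on triangle EMD: ED² = 13² + 13² − 2·13·13·cos(150°) = 630.72, so ED ≈ 25.11.
Step 2: By the inverse law of cosines on triangle DEM: cos(∠DEM) = (25.11² + 13² − 13²) / (2·25.11·13) = 630.72/652.97 = 0.9659, so ∠DEM = 15°.

Therefore, the measure of angle ∠DEM = 15°.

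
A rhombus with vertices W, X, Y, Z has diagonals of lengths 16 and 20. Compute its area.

Area = (16 * 20) / 2 = 320 / 2 = 160

160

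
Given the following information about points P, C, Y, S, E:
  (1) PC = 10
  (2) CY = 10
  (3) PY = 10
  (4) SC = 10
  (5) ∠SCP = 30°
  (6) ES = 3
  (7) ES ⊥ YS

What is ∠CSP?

Step 1: By the law of cosines on triangle SCP: SP² = 10² + 10² − 2·10·10·cos(30°) = 26.79, so SP ≈ 5.18.
Step 2: By the inverse law of cosines on triangle CSP: cos(∠CSP) = (10² + 5.18² − 10²) / (2·10·5.18) = 26.79/103.53 = 0.2588, so ∠CSP = 75°.

Therefore, the measure of angle ∠CSP = 75°.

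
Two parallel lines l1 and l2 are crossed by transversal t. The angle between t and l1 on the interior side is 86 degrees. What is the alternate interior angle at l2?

Alternate interior angles lie on opposite sides of the transversal, between the parallel lines.
By the alternate interior angle theorem, they are equal: 86 degrees.

86 degrees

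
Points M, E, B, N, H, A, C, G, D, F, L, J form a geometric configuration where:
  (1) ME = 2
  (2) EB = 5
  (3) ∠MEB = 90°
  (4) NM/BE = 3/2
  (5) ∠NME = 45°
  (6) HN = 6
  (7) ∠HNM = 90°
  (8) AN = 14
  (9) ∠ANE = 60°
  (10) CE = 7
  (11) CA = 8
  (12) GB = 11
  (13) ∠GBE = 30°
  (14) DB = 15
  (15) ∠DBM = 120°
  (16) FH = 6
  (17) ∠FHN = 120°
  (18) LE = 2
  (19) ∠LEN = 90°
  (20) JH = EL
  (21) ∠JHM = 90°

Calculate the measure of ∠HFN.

Step 1: By the law of cosines on triangle FHN: FN² = 6² + 6² − 2·6·6·cos(120°) = 108, so FN = 6·√3.
Step 2: By the inverse law of cosines on triangle HFN: cos(∠HFN) = (6² + (6·√3)² − 6²) / (2·6·6·√3) = 108/124.71 = 0.866, so ∠HFN = 30°.

Therefore, the measure of angle ∠HFN = 30°.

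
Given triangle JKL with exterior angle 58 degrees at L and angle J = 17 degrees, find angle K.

By the exterior angle theorem: exterior angle = sum of remote interior angles.
58 = 17 + angle K
angle K = 58 - 17 = 41 degrees

41 degrees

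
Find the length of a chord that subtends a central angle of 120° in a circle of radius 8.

Drop a perpendicular from the center to the chord, bisecting both the chord and the central angle.
Each half-chord = r sin(θ/2) = 8 sin(60°).
The full chord = 2 × 8 × sin(60°) = 8*sqrt(3).

8*sqrt(3)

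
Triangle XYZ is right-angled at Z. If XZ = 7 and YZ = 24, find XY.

By the Pythagorean theorem: XY^2 = XZ^2 + YZ^2
XY^2 = 7^2 + 24^2 = 49 + 576 = 625
XY = sqrt(625) = 25

25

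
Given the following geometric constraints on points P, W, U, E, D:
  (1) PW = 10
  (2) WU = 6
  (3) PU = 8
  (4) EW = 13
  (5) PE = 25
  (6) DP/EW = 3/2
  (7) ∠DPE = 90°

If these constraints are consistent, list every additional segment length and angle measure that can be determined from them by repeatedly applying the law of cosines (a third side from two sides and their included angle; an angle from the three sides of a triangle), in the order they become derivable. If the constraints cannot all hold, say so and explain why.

These constraints are not satisfiable: by the triangle inequality in triangle WPE, (1) PW = 10 and (4) EW = 13 force PE ≤ 10 + 13 = 23, but (5) says PE = 25. No planar figure meets all of them, so nothing further can be derived.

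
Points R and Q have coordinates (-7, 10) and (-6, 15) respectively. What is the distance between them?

d = sqrt((-6 - -7)^2 + (15 - 10)^2)
d = sqrt(1^2 + 5^2)
d = sqrt(1 + 25)
d = sqrt(26)

sqrt(26)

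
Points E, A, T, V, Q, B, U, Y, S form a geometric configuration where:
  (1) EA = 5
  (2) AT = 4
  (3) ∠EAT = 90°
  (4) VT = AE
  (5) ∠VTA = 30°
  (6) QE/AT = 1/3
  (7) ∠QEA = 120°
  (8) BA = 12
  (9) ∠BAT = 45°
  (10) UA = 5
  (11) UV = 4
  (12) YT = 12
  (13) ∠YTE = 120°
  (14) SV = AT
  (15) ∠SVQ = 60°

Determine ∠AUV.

From the given relations: VT = AE = 5.
Step 1: By the law of cosines on triangle ATV: AV² = 4² + 5² − 2·4·5·cos(30°) = 6.36, so AV ≈ 2.52.
Step 2: By the inverse law of cosines on triangle AUV: cos(∠AUV) = (5² + 4² − 2.52²) / (2·5·4) = 34.64/40 = 0.866, so ∠AUV = 30°.

Therefore, the measure of angle ∠AUV = 30°.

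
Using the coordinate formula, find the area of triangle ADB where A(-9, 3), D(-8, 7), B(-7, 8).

Shoelace: Area = (1/2)|-9(7-8) + -8(8-3) + -7(3-7)| = (1/2)(3) = 3/2

3/2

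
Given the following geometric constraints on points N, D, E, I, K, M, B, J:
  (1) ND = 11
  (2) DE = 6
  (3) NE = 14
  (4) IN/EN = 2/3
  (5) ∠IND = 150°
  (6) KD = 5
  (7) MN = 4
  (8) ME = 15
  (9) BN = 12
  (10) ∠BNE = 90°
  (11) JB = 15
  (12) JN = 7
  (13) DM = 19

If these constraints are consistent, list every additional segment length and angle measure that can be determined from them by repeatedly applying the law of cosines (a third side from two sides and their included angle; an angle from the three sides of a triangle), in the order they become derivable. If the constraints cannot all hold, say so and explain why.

These constraints are not satisfiable: by the triangle inequality in triangle NDM, (1) ND = 11 and (7) MN = 4 force DM ≤ 11 + 4 = 15, but (13) says DM = 19. No planar figure meets all of them, so nothing further can be derived.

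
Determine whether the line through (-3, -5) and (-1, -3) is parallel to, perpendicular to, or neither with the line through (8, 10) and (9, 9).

Slope of line 1: m1 = (-3 - -5)/(-1 - -3) = 2/2 = 1
Slope of line 2: m2 = (9 - 10)/(9 - 8) = -1/1 = -1
m1 * m2 = (1) * (-1) = -1 = -1, so the lines are perpendicular.

Perpendicular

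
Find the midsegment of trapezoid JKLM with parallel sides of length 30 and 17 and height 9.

The midsegment (median) of a trapezoid connects the midpoints of the non-parallel sides.
Its length is the average of the two bases: (30 + 17) / 2 = 47/2.

47/2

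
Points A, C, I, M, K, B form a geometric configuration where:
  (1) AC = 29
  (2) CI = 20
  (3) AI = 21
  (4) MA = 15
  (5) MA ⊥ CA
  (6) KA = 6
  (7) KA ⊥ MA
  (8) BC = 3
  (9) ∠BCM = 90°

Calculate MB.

Step 1: By the law of cosines on triangle CAM: CM² = 29² + 15² − 2·29·15·cos(90°) = 1066, so CM ≈ 32.65.
Step 2: By the law of cosines on triangle MCB: MB² = 32.65² + 3² − 2·32.65·3·cos(90°) = 1075, so MB = 5·√43.

Therefore, the length of MB = 5·√43.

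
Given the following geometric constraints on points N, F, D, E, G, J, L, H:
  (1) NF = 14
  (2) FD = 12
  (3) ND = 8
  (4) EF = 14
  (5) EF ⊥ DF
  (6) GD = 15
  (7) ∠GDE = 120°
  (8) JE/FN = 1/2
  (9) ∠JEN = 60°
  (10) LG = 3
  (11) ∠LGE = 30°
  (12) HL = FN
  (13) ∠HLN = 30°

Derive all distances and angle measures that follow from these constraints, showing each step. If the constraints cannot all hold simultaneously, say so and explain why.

The constraints are consistent.

From the given relations:
  JE = 1/2·FN = 1/2·14 = 7
  HL = FN = 14

Step 1: From DF = 12, FE = 14, and ∠DFE = 90°, by the law of cosines:
  DE² = DF² + FE² - 2·DF·FE·cos(90°) = 144 + 196 - 0 = 340
  DE = 2·√85

Step 2: From ND = 8, NF = 14, DF = 12, by the inverse law of cosines:
  cos(∠DNF) = (ND² + NF² - DF²) / (2·ND·NF)
  ∠DNF = 58.81°

Step 3: From FD = 12, FN = 14, DN = 8, by the inverse law of cosines:
  cos(∠DFN) = (FD² + FN² - DN²) / (2·FD·FN)
  ∠DFN = 34.77°

Step 4: From DF = 12, DN = 8, FN = 14, by the inverse law of cosines:
  cos(∠FDN) = (DF² + DN² - FN²) / (2·DF·DN)
  ∠FDN = 86.42°

Step 5: From ED = 2·√85, DG = 15, and ∠EDG = 120°, by the law of cosines:
  EG² = ED² + DG² - 2·ED·DG·cos(120°) = 340 + 225 + 276.6 = 841.6
  EG ≈ 29.01

Step 6: From DE = 2·√85, DF = 12, EF = 14, by the inverse law of cosines:
  cos(∠EDF) = (DE² + DF² - EF²) / (2·DE·DF)
  ∠EDF = 49.4°

Step 7: From ED = 2·√85, EF = 14, DF = 12, by the inverse law of cosines:
  cos(∠DEF) = (ED² + EF² - DF²) / (2·ED·EF)
  ∠DEF = 40.6°

Step 8: From EG = 29.01, GL = 3, and ∠EGL = 30°, by the law of cosines:
  EL² = EG² + GL² - 2·EG·GL·cos(30°) = 841.6 + 9 - 150.7 = 699.8
  EL ≈ 26.45

Step 9: From ED = 2·√85, EG = 29.01, DG = 15, by the inverse law of cosines:
  cos(∠DEG) = (ED² + EG² - DG²) / (2·ED·EG)
  ∠DEG = 26.6°

Step 10: From GD = 15, GE = 29.01, DE = 2·√85, by the inverse law of cosines:
  cos(∠DGE) = (GD² + GE² - DE²) / (2·GD·GE)
  ∠DGE = 33.4°

Step 11: From EG = 29.01, EL = 26.45, GL = 3, by the inverse law of cosines:
  cos(∠GEL) = (EG² + EL² - GL²) / (2·EG·EL)
  ∠GEL = 3.25°

Step 12: From LE = 26.45, LG = 3, EG = 29.01, by the inverse law of cosines:
  cos(∠ELG) = (LE² + LG² - EG²) / (2·LE·LG)
  ∠ELG = 146.75°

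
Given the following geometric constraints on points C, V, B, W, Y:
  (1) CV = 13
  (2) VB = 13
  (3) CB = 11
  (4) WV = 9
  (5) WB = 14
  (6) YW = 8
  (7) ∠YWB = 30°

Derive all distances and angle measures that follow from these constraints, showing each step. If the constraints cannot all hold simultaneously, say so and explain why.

The constraints are consistent.

Step 1: From BW = 14, WY = 8, and ∠BWY = 30°, by the law of cosines:
  BY² = BW² + WY² - 2·BW·WY·cos(30°) = 196 + 64 - 194 = 66.01
  BY ≈ 8.12

Step 2: From CB = 11, CV = 13, BV = 13, by the inverse law of cosines:
  cos(∠BCV) = (CB² + CV² - BV²) / (2·CB·CV)
  ∠BCV = 64.97°

Step 3: From VB = 13, VC = 13, BC = 11, by the inverse law of cosines:
  cos(∠BVC) = (VB² + VC² - BC²) / (2·VB·VC)
  ∠BVC = 50.06°

Step 4: From VB = 13, VW = 9, BW = 14, by the inverse law of cosines:
  cos(∠BVW) = (VB² + VW² - BW²) / (2·VB·VW)
  ∠BVW = 76.66°

Step 5: From BC = 11, BV = 13, CV = 13, by the inverse law of cosines:
  cos(∠CBV) = (BC² + BV² - CV²) / (2·BC·BV)
  ∠CBV = 64.97°

Step 6: From BV = 13, BW = 14, VW = 9, by the inverse law of cosines:
  cos(∠VBW) = (BV² + BW² - VW²) / (2·BV·BW)
  ∠VBW = 38.72°

Step 7: From WB = 14, WV = 9, BV = 13, by the inverse law of cosines:
  cos(∠BWV) = (WB² + WV² - BV²) / (2·WB·WV)
  ∠BWV = 64.62°

Step 8: From BW = 14, BY = 8.12, WY = 8, by the inverse law of cosines:
  cos(∠WBY) = (BW² + BY² - WY²) / (2·BW·BY)
  ∠WBY = 29.49°

Step 9: From YB = 8.12, YW = 8, BW = 14, by the inverse law of cosines:
  cos(∠BYW) = (YB² + YW² - BW²) / (2·YB·YW)
  ∠BYW = 120.51°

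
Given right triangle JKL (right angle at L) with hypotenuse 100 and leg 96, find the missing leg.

Rearranging the Pythagorean theorem to solve for the unknown leg:
leg^2 = hypotenuse^2 - known_leg^2 = 10000 - 9216 = 784
leg = sqrt(784) = 28.

28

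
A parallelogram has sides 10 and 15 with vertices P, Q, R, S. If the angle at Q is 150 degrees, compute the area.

The area of a parallelogram equals the product of two adjacent sides times the sine of the included angle.
This is because the height equals 15 * sin(150°) = 15/2.
Area = 10 * 15/2 = 75

75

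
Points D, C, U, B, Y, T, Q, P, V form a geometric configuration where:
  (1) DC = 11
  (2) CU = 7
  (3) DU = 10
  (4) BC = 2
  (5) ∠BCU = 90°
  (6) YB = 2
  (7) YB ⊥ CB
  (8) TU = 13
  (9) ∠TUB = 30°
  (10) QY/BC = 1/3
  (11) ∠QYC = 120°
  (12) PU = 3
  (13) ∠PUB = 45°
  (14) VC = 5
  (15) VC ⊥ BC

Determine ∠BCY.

Step 1: By the law of cosines on triangle CBY: CY² = 2² + 2² − 2·2·2·cos(90°) = 8, so CY = 2·√2.
Step 2: By the inverse law of cosines on triangle BCY: cos(∠BCY) = (2² + (2·√2)² − 2²) / (2·2·2·√2) = 8/11.31 = 0.7071, so ∠BCY = 45°.

Therefore, the measure of angle ∠BCY = 45°.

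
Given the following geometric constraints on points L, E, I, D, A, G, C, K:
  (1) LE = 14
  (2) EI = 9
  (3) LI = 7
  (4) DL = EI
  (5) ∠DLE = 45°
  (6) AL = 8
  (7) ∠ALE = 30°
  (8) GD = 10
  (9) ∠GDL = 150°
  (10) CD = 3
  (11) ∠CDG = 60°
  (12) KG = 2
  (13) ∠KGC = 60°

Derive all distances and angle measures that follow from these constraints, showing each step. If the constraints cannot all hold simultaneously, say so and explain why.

The constraints are consistent.

From the given relations:
  DL = EI = 9

Step 1: From LD = 9, DG = 10, and ∠LDG = 150°, by the law of cosines:
  LG² = LD² + DG² - 2·LD·DG·cos(150°) = 81 + 100 + 155.9 = 336.9
  LG ≈ 18.35

Step 2: From EL = 14, LD = 9, and ∠ELD = 45°, by the law of cosines:
  ED² = EL² + LD² - 2·EL·LD·cos(45°) = 196 + 81 - 178.2 = 98.81
  ED ≈ 9.94

Step 3: From EL = 14, LA = 8, and ∠ELA = 30°, by the law of cosines:
  EA² = EL² + LA² - 2·EL·LA·cos(30°) = 196 + 64 - 194 = 66.01
  EA ≈ 8.12

Step 4: From GD = 10, DC = 3, and ∠GDC = 60°, by the law of cosines:
  GC² = GD² + DC² - 2·GD·DC·cos(60°) = 100 + 9 - 30 = 79
  GC = √79

Step 5: From LE = 14, LI = 7, EI = 9, by the inverse law of cosines:
  cos(∠ELI) = (LE² + LI² - EI²) / (2·LE·LI)
  ∠ELI = 33.2°

Step 6: From EI = 9, EL = 14, IL = 7, by the inverse law of cosines:
  cos(∠IEL) = (EI² + EL² - IL²) / (2·EI·EL)
  ∠IEL = 25.21°

Step 7: From IE = 9, IL = 7, EL = 14, by the inverse law of cosines:
  cos(∠EIL) = (IE² + IL² - EL²) / (2·IE·IL)
  ∠EIL = 121.59°

Step 8: From CG = √79, GK = 2, and ∠CGK = 60°, by the law of cosines:
  CK² = CG² + GK² - 2·CG·GK·cos(60°) = 79 + 4 - 17.78 = 65.22
  CK ≈ 8.08

Step 9: From LD = 9, LG = 18.35, DG = 10, by the inverse law of cosines:
  cos(∠DLG) = (LD² + LG² - DG²) / (2·LD·LG)
  ∠DLG = 15.81°

Step 10: From EA = 8.12, EL = 14, AL = 8, by the inverse law of cosines:
  cos(∠AEL) = (EA² + EL² - AL²) / (2·EA·EL)
  ∠AEL = 29.49°

Step 11: From ED = 9.94, EL = 14, DL = 9, by the inverse law of cosines:
  cos(∠DEL) = (ED² + EL² - DL²) / (2·ED·EL)
  ∠DEL = 39.81°

Step 12: From DE = 9.94, DL = 9, EL = 14, by the inverse law of cosines:
  cos(∠EDL) = (DE² + DL² - EL²) / (2·DE·DL)
  ∠EDL = 95.19°

Step 13: From AE = 8.12, AL = 8, EL = 14, by the inverse law of cosines:
  cos(∠EAL) = (AE² + AL² - EL²) / (2·AE·AL)
  ∠EAL = 120.51°

Step 14: From GC = √79, GD = 10, CD = 3, by the inverse law of cosines:
  cos(∠CGD) = (GC² + GD² - CD²) / (2·GC·GD)
  ∠CGD = 17°

Step 15: From GD = 10, GL = 18.35, DL = 9, by the inverse law of cosines:
  cos(∠DGL) = (GD² + GL² - DL²) / (2·GD·GL)
  ∠DGL = 14.19°

Step 16: From CD = 3, CG = √79, DG = 10, by the inverse law of cosines:
  cos(∠DCG) = (CD² + CG² - DG²) / (2·CD·CG)
  ∠DCG = 103°

Step 17: From CG = √79, CK = 8.08, GK = 2, by the inverse law of cosines:
  cos(∠GCK) = (CG² + CK² - GK²) / (2·CG·CK)
  ∠GCK = 12.38°

Step 18: From KC = 8.08, KG = 2, CG = √79, by the inverse law of cosines:
  cos(∠CKG) = (KC² + KG² - CG²) / (2·KC·KG)
  ∠CKG = 107.62°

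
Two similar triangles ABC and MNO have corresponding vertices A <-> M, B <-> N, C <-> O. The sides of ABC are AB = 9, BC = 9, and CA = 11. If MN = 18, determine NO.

Similar triangles have proportional sides. Setting up the proportion:
MN / AB = NO / BC
18 / 9 = NO / 9
NO = 9 * 18 / 9 = 18.

18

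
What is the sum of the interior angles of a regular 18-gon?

The sum of interior angles of an n-sided polygon is (n - 2) * 180.
For n = 18: (18 - 2) * 180 = 16 * 180 = 2880 degrees.

2880 degrees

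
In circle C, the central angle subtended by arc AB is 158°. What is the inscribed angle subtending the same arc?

By the inscribed angle theorem, the inscribed angle is half the central angle.
Inscribed angle = 158° / 2 = 79°

79°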